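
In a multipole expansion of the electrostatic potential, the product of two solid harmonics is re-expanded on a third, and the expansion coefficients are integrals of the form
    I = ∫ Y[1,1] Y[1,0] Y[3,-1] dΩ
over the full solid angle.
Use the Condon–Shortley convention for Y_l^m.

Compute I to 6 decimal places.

triangle: need 0≤l₃≤2, have 3; I=0

0.000000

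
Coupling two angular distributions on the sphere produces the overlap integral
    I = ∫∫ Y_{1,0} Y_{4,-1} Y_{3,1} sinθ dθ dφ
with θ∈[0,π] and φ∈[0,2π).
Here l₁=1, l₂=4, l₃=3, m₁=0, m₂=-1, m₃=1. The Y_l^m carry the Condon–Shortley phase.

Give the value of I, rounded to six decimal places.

-0.238414

Checks pass: Σm=0; 8 even; l₃=3∈[3,5].
(2·1+1)(2·4+1)(2·3+1) = 189
Δ: 2! 0! 6! / 9! → 1/252
sum: t=1:−1/36 = -1/36
3j²(1 4 3; 0 0 0) = Δ·Π!·Σ² = 4/63  (sign +1)
sum: t=1:−1/48 = -1/48
3j²(1 4 3; 0 -1 1) = Δ·Π!·Σ² = 5/84  (sign -1)
combine: 4πI² = 189·4/63·5/84 = 5/7
take √, sign -1: I = -0.23841361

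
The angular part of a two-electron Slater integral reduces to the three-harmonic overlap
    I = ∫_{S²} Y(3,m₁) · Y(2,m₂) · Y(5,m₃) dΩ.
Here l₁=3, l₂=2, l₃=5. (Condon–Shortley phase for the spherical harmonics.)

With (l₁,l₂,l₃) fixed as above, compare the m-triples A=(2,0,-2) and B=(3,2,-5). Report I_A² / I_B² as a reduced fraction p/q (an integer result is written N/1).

Shared (l₁,l₂,l₃)=(3,2,5): N and (l;000)² cancel in I_A²/I_B².
A: Δ = 0!·6!·4!/11! = 1/2310; Racah Σ t=0..0: t=0:+1/480 = 1/480; ⇒ 3j(3 2 5; 2 0 -2)² = 3/110, sgn -1
B: Δ = 0!·6!·4!/11! = 1/2310; Racah Σ t=0..0: t=0:+1/17280 = 1/17280; ⇒ 3j(3 2 5; 3 2 -5)² = 1/11, sgn +1
I_A²/I_B² = (3/110)/(1/11) = 3/10

3/10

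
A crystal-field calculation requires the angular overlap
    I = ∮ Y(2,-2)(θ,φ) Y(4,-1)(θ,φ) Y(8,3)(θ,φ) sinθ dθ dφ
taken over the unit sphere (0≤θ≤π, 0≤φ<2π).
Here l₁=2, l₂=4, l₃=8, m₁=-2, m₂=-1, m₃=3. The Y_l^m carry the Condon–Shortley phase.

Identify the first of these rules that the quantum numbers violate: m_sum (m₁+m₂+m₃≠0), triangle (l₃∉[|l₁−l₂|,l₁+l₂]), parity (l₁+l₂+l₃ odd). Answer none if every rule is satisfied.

triangle

m₁+m₂+m₃ = -2 − 1 + 3 = 0  ✓
triangle: |2−4|=2 ≤ l₃=8 ≤ 2+4=6  ✗
parity: l₁+l₂+l₃ = 14 is even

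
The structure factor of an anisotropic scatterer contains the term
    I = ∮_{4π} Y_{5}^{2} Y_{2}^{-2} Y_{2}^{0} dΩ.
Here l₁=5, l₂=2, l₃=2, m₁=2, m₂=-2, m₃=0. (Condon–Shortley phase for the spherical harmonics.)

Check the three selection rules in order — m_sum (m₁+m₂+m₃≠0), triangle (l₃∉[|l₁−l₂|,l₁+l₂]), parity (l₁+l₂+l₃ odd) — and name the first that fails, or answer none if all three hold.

triangle

Σmᵢ = 0  ✓
l₃∈[|l₁−l₂|,l₁+l₂]=[3,7], have l₃=2  ✗
Σlᵢ = 9 ⇒ odd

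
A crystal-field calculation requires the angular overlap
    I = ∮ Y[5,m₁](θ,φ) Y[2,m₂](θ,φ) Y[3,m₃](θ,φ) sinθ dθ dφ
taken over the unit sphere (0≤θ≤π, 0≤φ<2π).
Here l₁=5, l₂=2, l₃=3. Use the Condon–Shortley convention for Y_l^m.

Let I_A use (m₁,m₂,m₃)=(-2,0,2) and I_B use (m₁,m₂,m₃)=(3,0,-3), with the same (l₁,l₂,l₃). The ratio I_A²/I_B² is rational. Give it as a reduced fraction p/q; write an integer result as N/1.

9/4

l's match ⇒ only the (l;m) 3-j factors differ between A and B.
A: triangle coeff Δ(5,2,3) = 1/2310; Σ_t [2,2]: t=2:+1/480 = 1/480; (3j)²=3/110 [(5 2 3; -2 0 2)], sign=-1
B: triangle coeff Δ(5,2,3) = 1/2310; Σ_t [2,2]: t=2:+1/2880 = 1/2880; (3j)²=2/165 [(5 2 3; 3 0 -3)], sign=+1
I_A²/I_B² = (3/110)/(2/165) = 9/4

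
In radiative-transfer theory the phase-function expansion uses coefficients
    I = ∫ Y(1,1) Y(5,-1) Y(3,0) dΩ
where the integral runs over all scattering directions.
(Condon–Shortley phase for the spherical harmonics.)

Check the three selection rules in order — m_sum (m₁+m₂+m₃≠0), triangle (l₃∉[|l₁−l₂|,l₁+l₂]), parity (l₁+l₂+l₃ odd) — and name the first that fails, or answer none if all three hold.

m₁+m₂+m₃ = 1 − 1 + 0 = 0  ✓
triangle: |1−5|=4 ≤ l₃=3 ≤ 1+5=6  ✗
parity: l₁+l₂+l₃ = 9 is odd

triangle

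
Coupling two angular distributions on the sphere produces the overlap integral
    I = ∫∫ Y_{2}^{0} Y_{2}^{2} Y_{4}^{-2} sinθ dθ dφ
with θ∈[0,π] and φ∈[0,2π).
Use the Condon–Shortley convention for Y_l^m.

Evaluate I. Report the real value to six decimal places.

Rules hold: Σm=0, L=8 even, 0≤4≤4.
N = 5·5·9 = 225
Δ = 0!·4!·4!/9! = 1/630
Racah Σ t=0..0: t=0:+1/16 = 1/16
⇒ 3j(2 2 4; 0 0 0)² = 2/35, sgn +1
Racah Σ t=0..0: t=0:+1/96 = 1/96
⇒ 3j(2 2 4; 0 2 -2)² = 1/42, sgn +1
4πI² = N·(3j₀)²·(3jₘ)² = 15/49
I = +1·√(0.306122/4π) = 0.15607835

0.156078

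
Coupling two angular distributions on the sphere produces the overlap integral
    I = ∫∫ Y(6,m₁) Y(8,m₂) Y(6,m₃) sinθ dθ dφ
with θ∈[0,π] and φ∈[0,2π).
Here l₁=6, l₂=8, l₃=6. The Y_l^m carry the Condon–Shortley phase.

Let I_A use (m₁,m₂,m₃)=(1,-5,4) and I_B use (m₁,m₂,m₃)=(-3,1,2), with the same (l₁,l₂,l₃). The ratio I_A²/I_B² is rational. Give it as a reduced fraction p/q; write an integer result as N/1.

l's match ⇒ only the (l;m) 3-j factors differ between A and B.
A: triangle coeff Δ(6,8,6) = 1/1309458150; Σ_t [1,3]: t=1:−1/174182400 t=2:+1/43545600 t=3:−1/116121600 = 1/116121600; (3j)²=3/323 [(6 8 6; 1 -5 4)], sign=+1
B: triangle coeff Δ(6,8,6) = 1/1309458150; Σ_t [5,8]: t=5:−1/9953280 t=6:+1/6220800 t=7:−1/29030400 t=8:+1/1219276800 = 13/487710720; (3j)²=52/24871 [(6 8 6; -3 1 2)], sign=+1
I_A²/I_B² = (3/323)/(52/24871) = 231/52

231/52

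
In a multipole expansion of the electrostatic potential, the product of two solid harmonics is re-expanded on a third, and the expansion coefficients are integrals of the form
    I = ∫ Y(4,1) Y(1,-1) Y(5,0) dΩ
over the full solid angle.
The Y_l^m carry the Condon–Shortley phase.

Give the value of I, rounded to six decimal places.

m-sum 0 ✓  L=10 even ✓  3≤5≤5 ✓
Π(2lᵢ+1) = 9×3×11 = 297
triangle coeff Δ(4,1,5) = 1/495
Σ_t [0,0]: t=0:+1/576 = 1/576
(3j)²=5/99 [(4 1 5; 0 0 0)], sign=-1
Σ_t [0,0]: t=0:+1/1440 = 1/1440
(3j)²=2/99 [(4 1 5; 1 -1 0)], sign=-1
⇒ 4πI² = 10/33
I = (+1)√(10/33/(4π)) = 0.15528807

0.155288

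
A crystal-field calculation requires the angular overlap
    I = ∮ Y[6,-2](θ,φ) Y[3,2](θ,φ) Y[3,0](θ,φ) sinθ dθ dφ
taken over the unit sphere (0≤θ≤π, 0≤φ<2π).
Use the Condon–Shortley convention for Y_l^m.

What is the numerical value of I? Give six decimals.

Rules hold: Σm=0, L=12 even, 3≤3≤9.
N = 13·7·7 = 637
Δ = 6!·6!·0!/13! = 1/12012
Racah Σ t=3..3: t=3:−1/1296 = -1/1296
⇒ 3j(6 3 3; 0 0 0)² = 100/3003, sgn +1
Racah Σ t=5..5: t=5:−1/4320 = -1/4320
⇒ 3j(6 3 3; -2 2 0)² = 8/429, sgn +1
4πI² = N·(3j₀)²·(3jₘ)² = 5600/14157
I = +1·√(0.395564/4π) = 0.17742036

0.177420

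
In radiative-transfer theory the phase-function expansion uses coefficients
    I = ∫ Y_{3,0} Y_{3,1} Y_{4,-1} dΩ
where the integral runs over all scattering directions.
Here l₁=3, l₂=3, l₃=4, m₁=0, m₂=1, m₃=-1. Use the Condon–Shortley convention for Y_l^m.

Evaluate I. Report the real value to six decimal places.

-0.099323

Checks pass: Σm=0; 10 even; l₃=4∈[0,6].
(2·3+1)(2·3+1)(2·4+1) = 441
Δ: 2! 4! 4! / 11! → 1/34650
sum: t=0:+1/72 t=1:−1/16 t=2:+1/72 = -5/144
3j²(3 3 4; 0 0 0) = Δ·Π!·Σ² = 2/77  (sign -1)
sum: t=0:+1/288 t=1:−1/24 t=2:+1/48 = -5/288
3j²(3 3 4; 0 1 -1) = Δ·Π!·Σ² = 5/462  (sign +1)
combine: 4πI² = 441·2/77·5/462 = 15/121
take √, sign -1: I = -0.09932258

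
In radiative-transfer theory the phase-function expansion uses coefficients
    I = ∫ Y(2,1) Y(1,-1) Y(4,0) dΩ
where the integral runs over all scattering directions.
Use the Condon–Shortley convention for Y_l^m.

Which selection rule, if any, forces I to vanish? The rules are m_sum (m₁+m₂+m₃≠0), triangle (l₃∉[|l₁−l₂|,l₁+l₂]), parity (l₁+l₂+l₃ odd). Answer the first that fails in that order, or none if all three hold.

triangle

azimuthal sum: 1 − 1 + 0 = 0  ✓
1 ≤ 4 ≤ 3 (triangle on l)  ✗
L = 2 + 1 + 4 = 7 (odd)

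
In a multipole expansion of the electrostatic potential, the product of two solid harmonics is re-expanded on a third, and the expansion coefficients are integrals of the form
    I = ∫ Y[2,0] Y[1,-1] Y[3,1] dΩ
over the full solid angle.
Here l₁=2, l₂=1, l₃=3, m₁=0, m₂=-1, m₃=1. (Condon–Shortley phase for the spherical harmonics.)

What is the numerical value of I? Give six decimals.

Checks pass: Σm=0; 6 even; l₃=3∈[1,3].
(2·2+1)(2·1+1)(2·3+1) = 105
Δ: 0! 4! 2! / 7! → 1/105
sum: t=0:+1/4 = 1/4
3j²(2 1 3; 0 0 0) = Δ·Π!·Σ² = 3/35  (sign -1)
sum: t=0:+1/8 = 1/8
3j²(2 1 3; 0 -1 1) = Δ·Π!·Σ² = 2/35  (sign +1)
combine: 4πI² = 105·3/35·2/35 = 18/35
take √, sign -1: I = -0.20230066

-0.202301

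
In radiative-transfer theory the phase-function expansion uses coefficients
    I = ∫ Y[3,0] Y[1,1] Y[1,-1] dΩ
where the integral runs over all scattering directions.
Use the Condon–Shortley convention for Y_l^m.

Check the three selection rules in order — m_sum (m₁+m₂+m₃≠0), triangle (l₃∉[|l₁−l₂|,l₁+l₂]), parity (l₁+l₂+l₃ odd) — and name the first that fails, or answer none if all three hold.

m₁+m₂+m₃ = 0 + 1 − 1 = 0  ✓
triangle: |3−1|=2 ≤ l₃=1 ≤ 3+1=4  ✗
parity: l₁+l₂+l₃ = 5 is odd

triangle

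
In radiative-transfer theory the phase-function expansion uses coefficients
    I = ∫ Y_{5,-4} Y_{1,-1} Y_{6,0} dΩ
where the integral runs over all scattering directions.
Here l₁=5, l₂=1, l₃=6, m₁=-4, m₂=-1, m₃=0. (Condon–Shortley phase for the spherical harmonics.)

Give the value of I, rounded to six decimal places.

0.000000

-4 − 1 + 0 = -5 ≠ 0: azimuthal integral kills it; I = 0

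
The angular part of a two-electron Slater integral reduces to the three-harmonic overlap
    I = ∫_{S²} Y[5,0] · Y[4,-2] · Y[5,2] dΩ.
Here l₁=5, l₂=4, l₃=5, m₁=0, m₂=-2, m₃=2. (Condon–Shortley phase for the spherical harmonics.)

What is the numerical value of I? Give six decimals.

-0.099440

m-sum 0 ✓  L=14 even ✓  1≤5≤9 ✓
Π(2lᵢ+1) = 11×9×11 = 1089
triangle coeff Δ(5,4,5) = 1/3153150
Σ_t [0,4]: t=0:+1/69120 t=1:−1/1728 t=2:+1/576 t=3:−1/1728 t=4:+1/69120 = 7/11520
(3j)²=2/143 [(5 4 5; 0 0 0)], sign=-1
Σ_t [0,2]: t=0:+1/11520 t=1:−1/1728 t=2:+1/3456 = -7/34560
(3j)²=7/858 [(5 4 5; 0 -2 2)], sign=+1
⇒ 4πI² = 21/169
I = (-1)√(21/169/(4π)) = -0.09944006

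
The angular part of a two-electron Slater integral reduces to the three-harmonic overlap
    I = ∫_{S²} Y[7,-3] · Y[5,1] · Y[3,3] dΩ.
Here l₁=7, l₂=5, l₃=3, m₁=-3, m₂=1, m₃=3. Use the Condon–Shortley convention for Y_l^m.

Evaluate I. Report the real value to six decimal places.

0.000000

m-sum = -3 + 1 + 3 = 1 ≠ 0 ⇒ I = 0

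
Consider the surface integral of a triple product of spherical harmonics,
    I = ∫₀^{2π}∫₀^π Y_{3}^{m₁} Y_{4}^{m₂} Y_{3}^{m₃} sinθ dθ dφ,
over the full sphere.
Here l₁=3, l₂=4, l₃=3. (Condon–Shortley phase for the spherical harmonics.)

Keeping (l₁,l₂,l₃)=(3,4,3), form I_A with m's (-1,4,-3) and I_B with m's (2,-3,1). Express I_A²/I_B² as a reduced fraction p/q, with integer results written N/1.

3/1

Same 3,4,3: normalisation and zero-m 3j drop out of the ratio.
A: Δ: 4! 2! 4! / 11! → 1/34650; sum: t=4:+1/1152 = 1/1152; 3j²(3 4 3; -1 4 -3) = Δ·Π!·Σ² = 1/33  (sign +1)
B: Δ: 4! 2! 4! / 11! → 1/34650; sum: t=0:+1/144 t=1:−1/288 = 1/288; 3j²(3 4 3; 2 -3 1) = Δ·Π!·Σ² = 1/99  (sign +1)
I_A²/I_B² = (1/33)/(1/99) = 3/1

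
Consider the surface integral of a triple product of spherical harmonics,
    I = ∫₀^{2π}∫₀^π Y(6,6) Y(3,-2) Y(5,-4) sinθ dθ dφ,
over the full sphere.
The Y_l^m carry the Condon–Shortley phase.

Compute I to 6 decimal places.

0.207001

Checks pass: Σm=0; 14 even; l₃=5∈[3,9].
(2·6+1)(2·3+1)(2·5+1) = 1001
Δ: 4! 8! 2! / 15! → 1/675675
sum: t=1:−1/8640 t=2:+1/2304 t=3:−1/8640 = 7/34560
3j²(6 3 5; 0 0 0) = Δ·Π!·Σ² = 7/429  (sign -1)
sum: t=0:+1/967680 = 1/967680
3j²(6 3 5; 6 -2 -4) = Δ·Π!·Σ² = 3/91  (sign -1)
combine: 4πI² = 1001·7/429·3/91 = 7/13
take √, sign +1: I = 0.20700098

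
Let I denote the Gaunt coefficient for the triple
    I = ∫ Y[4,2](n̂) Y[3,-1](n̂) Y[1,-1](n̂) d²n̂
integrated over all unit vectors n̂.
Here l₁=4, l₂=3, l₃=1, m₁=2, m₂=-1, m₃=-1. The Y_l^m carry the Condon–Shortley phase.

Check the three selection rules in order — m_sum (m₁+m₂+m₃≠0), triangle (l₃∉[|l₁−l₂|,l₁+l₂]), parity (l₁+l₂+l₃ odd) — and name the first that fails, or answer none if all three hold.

none

m₁+m₂+m₃ = 2 − 1 − 1 = 0  ✓
triangle: |4−3|=1 ≤ l₃=1 ≤ 4+3=7  ✓
parity: l₁+l₂+l₃ = 8 is even  ✓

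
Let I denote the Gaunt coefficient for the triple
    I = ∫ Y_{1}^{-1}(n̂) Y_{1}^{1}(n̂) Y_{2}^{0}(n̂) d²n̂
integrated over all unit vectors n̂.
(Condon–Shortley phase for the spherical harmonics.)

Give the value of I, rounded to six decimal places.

m-sum 0 ✓  L=4 even ✓  0≤2≤2 ✓
Π(2lᵢ+1) = 3×3×5 = 45
triangle coeff Δ(1,1,2) = 1/30
Σ_t [0,0]: t=0:+1/1 = 1/1
(3j)²=2/15 [(1 1 2; 0 0 0)], sign=+1
Σ_t [0,0]: t=0:+1/4 = 1/4
(3j)²=1/30 [(1 1 2; -1 1 0)], sign=+1
⇒ 4πI² = 1/5
I = (+1)√(1/5/(4π)) = 0.12615663

0.126157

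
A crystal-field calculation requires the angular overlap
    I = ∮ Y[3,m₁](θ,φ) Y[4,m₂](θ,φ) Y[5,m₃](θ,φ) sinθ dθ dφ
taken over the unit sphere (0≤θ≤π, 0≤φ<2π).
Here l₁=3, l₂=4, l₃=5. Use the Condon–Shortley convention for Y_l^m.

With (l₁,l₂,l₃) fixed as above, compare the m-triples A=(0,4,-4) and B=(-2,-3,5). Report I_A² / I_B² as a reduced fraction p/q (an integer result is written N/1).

24/25

l's match ⇒ only the (l;m) 3-j factors differ between A and B.
A: triangle coeff Δ(3,4,5) = 1/180180; Σ_t [2,2]: t=2:+1/8640 = 1/8640; (3j)²=28/715 [(3 4 5; 0 4 -4)], sign=-1
B: triangle coeff Δ(3,4,5) = 1/180180; Σ_t [1,1]: t=1:−1/17280 = -1/17280; (3j)²=35/858 [(3 4 5; -2 -3 5)], sign=-1
I_A²/I_B² = (28/715)/(35/858) = 24/25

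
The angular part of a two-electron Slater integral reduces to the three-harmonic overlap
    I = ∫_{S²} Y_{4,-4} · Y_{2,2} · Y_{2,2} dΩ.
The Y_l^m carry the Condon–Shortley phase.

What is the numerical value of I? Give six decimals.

Checks pass: Σm=0; 8 even; l₃=2∈[2,6].
(2·4+1)(2·2+1)(2·2+1) = 225
Δ: 4! 4! 0! / 9! → 1/630
sum: t=2:+1/16 = 1/16
3j²(4 2 2; 0 0 0) = Δ·Π!·Σ² = 2/35  (sign +1)
sum: t=4:+1/576 = 1/576
3j²(4 2 2; -4 2 2) = Δ·Π!·Σ² = 1/9  (sign +1)
combine: 4πI² = 225·2/35·1/9 = 10/7
take √, sign +1: I = 0.33716777

0.337168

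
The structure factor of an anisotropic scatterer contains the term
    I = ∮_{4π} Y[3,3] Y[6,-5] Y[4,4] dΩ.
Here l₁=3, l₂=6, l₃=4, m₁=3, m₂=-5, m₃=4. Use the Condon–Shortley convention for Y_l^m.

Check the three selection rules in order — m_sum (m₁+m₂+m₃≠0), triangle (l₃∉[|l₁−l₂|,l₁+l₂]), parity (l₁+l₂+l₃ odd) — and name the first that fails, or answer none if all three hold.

Σmᵢ = 2  ✗
l₃∈[|l₁−l₂|,l₁+l₂]=[3,9], have l₃=4
Σlᵢ = 13 ⇒ odd

m_sum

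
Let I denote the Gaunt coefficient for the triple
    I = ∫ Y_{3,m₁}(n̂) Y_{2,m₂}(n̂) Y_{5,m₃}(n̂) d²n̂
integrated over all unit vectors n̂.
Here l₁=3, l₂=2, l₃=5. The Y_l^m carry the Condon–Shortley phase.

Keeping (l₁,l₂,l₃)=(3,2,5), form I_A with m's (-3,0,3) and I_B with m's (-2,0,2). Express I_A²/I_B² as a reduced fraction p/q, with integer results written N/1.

Same 3,2,5: normalisation and zero-m 3j drop out of the ratio.
A: Δ: 0! 6! 4! / 11! → 1/2310; sum: t=0:+1/2880 = 1/2880; 3j²(3 2 5; -3 0 3) = Δ·Π!·Σ² = 2/165  (sign +1)
B: Δ: 0! 6! 4! / 11! → 1/2310; sum: t=0:+1/480 = 1/480; 3j²(3 2 5; -2 0 2) = Δ·Π!·Σ² = 3/110  (sign -1)
I_A²/I_B² = (2/165)/(3/110) = 4/9

4/9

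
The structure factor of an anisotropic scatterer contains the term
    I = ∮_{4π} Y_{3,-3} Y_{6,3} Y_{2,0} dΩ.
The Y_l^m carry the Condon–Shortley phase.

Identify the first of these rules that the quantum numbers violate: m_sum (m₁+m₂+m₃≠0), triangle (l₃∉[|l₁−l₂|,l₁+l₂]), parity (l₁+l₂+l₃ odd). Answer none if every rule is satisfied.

triangle

azimuthal sum: -3 + 3 + 0 = 0  ✓
3 ≤ 2 ≤ 9 (triangle on l)  ✗
L = 3 + 6 + 2 = 11 (odd)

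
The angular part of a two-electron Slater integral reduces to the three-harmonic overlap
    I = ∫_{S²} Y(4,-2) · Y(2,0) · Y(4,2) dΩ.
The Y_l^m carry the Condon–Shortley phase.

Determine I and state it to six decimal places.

Checks pass: Σm=0; 10 even; l₃=4∈[2,6].
(2·4+1)(2·2+1)(2·4+1) = 405
Δ: 2! 6! 2! / 11! → 1/13860
sum: t=0:+1/192 t=1:−1/36 t=2:+1/192 = -5/288
3j²(4 2 4; 0 0 0) = Δ·Π!·Σ² = 20/693  (sign -1)
sum: t=0:+1/2880 t=1:−1/120 t=2:+1/192 = -1/360
3j²(4 2 4; -2 0 2) = Δ·Π!·Σ² = 16/3465  (sign -1)
combine: 4πI² = 405·20/693·16/3465 = 320/5929
take √, sign +1: I = 0.06553591

0.065536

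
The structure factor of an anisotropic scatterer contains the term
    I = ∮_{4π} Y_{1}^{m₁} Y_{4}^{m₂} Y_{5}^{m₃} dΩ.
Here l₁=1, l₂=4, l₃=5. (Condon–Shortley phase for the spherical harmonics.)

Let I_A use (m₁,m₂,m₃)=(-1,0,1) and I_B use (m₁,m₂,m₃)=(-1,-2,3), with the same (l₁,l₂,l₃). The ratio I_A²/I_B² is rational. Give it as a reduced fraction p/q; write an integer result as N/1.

15/28

l's match ⇒ only the (l;m) 3-j factors differ between A and B.
A: triangle coeff Δ(1,4,5) = 1/495; Σ_t [0,0]: t=0:+1/1152 = 1/1152; (3j)²=1/33 [(1 4 5; -1 0 1)], sign=+1
B: triangle coeff Δ(1,4,5) = 1/495; Σ_t [0,0]: t=0:+1/2880 = 1/2880; (3j)²=28/495 [(1 4 5; -1 -2 3)], sign=+1
I_A²/I_B² = (1/33)/(28/495) = 15/28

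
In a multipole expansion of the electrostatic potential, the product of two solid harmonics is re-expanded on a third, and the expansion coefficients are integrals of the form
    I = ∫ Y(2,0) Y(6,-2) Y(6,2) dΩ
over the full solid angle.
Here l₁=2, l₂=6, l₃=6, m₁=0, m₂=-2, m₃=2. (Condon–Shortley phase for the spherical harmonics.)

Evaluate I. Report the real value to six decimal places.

m-sum 0 ✓  L=14 even ✓  4≤6≤8 ✓
Π(2lᵢ+1) = 5×13×13 = 845
triangle coeff Δ(2,6,6) = 1/90090
Σ_t [0,2]: t=0:+1/69120 t=1:−1/14400 t=2:+1/69120 = -7/172800
(3j)²=14/715 [(2 6 6; 0 0 0)], sign=-1
Σ_t [0,2]: t=0:+1/69120 t=1:−1/30240 t=2:+1/322560 = -1/64512
(3j)²=10/1001 [(2 6 6; 0 -2 2)], sign=-1
⇒ 4πI² = 20/121
I = (+1)√(20/121/(4π)) = 0.11468784

0.114688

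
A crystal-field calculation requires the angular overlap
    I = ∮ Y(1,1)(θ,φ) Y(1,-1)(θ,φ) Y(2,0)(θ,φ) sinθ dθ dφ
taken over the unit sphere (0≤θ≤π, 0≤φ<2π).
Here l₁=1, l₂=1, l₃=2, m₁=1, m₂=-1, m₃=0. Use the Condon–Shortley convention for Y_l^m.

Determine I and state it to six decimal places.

Checks pass: Σm=0; 4 even; l₃=2∈[0,2].
(2·1+1)(2·1+1)(2·2+1) = 45
Δ: 0! 2! 2! / 5! → 1/30
sum: t=0:+1/1 = 1/1
3j²(1 1 2; 0 0 0) = Δ·Π!·Σ² = 2/15  (sign +1)
sum: t=0:+1/4 = 1/4
3j²(1 1 2; 1 -1 0) = Δ·Π!·Σ² = 1/30  (sign +1)
combine: 4πI² = 45·2/15·1/30 = 1/5
take √, sign +1: I = 0.12615663

0.126157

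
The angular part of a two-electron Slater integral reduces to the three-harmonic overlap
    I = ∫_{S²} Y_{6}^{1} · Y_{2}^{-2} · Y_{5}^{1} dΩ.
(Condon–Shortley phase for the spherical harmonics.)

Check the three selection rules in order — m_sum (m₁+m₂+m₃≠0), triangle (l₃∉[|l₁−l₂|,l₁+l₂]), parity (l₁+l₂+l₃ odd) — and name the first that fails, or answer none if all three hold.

m₁+m₂+m₃ = 1 − 2 + 1 = 0  ✓
triangle: |6−2|=4 ≤ l₃=5 ≤ 6+2=8  ✓
parity: l₁+l₂+l₃ = 13 is odd  ✗

parity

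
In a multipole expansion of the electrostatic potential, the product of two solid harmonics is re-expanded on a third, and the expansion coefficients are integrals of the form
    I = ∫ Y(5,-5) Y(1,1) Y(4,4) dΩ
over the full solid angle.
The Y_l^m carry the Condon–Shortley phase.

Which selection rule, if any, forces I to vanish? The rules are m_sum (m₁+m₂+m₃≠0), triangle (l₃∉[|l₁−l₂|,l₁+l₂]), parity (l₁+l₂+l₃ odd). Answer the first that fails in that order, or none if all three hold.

none

m₁+m₂+m₃ = -5 + 1 + 4 = 0  ✓
triangle: |5−1|=4 ≤ l₃=4 ≤ 5+1=6  ✓
parity: l₁+l₂+l₃ = 10 is even  ✓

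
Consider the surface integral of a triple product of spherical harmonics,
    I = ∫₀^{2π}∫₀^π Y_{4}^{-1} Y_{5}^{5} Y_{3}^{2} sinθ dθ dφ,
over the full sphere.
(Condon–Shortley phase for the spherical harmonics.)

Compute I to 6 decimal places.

m-sum = -1 + 5 + 2 = 6 ≠ 0 ⇒ I = 0

0.000000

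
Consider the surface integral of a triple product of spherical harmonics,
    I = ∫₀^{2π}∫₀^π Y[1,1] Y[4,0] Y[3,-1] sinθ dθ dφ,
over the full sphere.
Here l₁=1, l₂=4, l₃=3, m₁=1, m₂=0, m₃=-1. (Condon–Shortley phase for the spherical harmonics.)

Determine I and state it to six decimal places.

Rules hold: Σm=0, L=8 even, 3≤3≤5.
N = 3·9·7 = 189
Δ = 2!·0!·6!/9! = 1/252
Racah Σ t=1..1: t=1:−1/36 = -1/36
⇒ 3j(1 4 3; 0 0 0)² = 4/63, sgn +1
Racah Σ t=0..0: t=0:+1/96 = 1/96
⇒ 3j(1 4 3; 1 0 -1)² = 1/42, sgn +1
4πI² = N·(3j₀)²·(3jₘ)² = 2/7
I = +1·√(0.285714/4π) = 0.15078601

0.150786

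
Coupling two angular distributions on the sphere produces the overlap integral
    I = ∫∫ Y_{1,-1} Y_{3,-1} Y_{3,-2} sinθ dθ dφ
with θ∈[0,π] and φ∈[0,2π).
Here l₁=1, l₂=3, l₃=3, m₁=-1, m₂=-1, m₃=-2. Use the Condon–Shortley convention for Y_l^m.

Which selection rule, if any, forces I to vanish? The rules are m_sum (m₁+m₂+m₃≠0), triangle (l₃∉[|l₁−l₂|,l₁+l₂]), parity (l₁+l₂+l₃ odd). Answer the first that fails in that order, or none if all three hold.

m_sum

m₁+m₂+m₃ = -1 − 1 − 2 = -4  ✗
triangle: |1−3|=2 ≤ l₃=3 ≤ 1+3=4
parity: l₁+l₂+l₃ = 7 is odd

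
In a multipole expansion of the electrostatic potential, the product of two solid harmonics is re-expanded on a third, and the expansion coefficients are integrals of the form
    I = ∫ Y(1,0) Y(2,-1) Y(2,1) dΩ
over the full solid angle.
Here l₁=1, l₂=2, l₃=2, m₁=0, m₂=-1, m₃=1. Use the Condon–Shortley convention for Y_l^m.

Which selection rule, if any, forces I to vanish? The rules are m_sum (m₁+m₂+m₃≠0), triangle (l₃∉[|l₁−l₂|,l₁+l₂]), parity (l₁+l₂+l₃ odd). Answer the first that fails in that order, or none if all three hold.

parity

Σmᵢ = 0  ✓
l₃∈[|l₁−l₂|,l₁+l₂]=[1,3], have l₃=2  ✓
Σlᵢ = 5 ⇒ odd  ✗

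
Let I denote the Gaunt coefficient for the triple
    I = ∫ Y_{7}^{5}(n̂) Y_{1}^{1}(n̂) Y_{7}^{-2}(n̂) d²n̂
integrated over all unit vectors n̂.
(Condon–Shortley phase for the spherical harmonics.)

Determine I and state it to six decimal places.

m-sum = 5 + 1 − 2 = 4 ≠ 0 ⇒ I = 0

0.000000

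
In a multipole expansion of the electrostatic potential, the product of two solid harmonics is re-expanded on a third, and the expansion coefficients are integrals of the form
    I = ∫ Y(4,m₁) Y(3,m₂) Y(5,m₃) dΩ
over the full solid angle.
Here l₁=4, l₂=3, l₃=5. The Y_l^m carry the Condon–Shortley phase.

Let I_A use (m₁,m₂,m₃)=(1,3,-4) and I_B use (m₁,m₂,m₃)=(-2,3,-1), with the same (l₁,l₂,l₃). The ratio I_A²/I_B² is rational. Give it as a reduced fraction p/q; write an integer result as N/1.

Shared (l₁,l₂,l₃)=(4,3,5): N and (l;000)² cancel in I_A²/I_B².
A: Δ = 2!·6!·4!/13! = 1/180180; Racah Σ t=2..2: t=2:+1/5760 = 1/5760; ⇒ 3j(4 3 5; 1 3 -4)² = 9/286, sgn -1
B: Δ = 2!·6!·4!/13! = 1/180180; Racah Σ t=2..2: t=2:+1/2304 = 1/2304; ⇒ 3j(4 3 5; -2 3 -1)² = 75/4004, sgn +1
I_A²/I_B² = (9/286)/(75/4004) = 42/25

42/25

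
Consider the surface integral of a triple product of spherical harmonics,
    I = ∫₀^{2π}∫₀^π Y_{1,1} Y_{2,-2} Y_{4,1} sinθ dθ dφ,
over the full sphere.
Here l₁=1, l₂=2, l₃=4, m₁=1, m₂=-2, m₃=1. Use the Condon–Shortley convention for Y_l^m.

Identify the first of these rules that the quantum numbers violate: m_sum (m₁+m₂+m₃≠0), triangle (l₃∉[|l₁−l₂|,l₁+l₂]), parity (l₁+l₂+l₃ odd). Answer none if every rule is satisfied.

triangle

m₁+m₂+m₃ = 1 − 2 + 1 = 0  ✓
triangle: |1−2|=1 ≤ l₃=4 ≤ 1+2=3  ✗
parity: l₁+l₂+l₃ = 7 is odd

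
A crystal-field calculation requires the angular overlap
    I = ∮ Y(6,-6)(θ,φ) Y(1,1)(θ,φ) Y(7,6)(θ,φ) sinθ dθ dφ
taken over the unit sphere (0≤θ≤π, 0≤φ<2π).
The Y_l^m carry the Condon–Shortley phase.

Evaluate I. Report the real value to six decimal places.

m-sum = -6 + 1 + 6 = 1 ≠ 0 ⇒ I = 0

0.000000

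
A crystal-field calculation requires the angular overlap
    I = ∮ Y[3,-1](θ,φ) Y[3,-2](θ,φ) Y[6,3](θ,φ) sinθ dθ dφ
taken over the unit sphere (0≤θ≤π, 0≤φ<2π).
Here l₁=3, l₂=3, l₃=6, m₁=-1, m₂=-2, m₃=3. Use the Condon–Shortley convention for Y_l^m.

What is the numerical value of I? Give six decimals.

Rules hold: Σm=0, L=12 even, 0≤6≤6.
N = 7·7·13 = 637
Δ = 0!·6!·6!/13! = 1/12012
Racah Σ t=0..0: t=0:+1/1296 = 1/1296
⇒ 3j(3 3 6; 0 0 0)² = 100/3003, sgn +1
Racah Σ t=0..0: t=0:+1/5760 = 1/5760
⇒ 3j(3 3 6; -1 -2 3)² = 9/286, sgn -1
4πI² = N·(3j₀)²·(3jₘ)² = 1050/1573
I = -1·√(0.667514/4π) = -0.23047581

-0.230476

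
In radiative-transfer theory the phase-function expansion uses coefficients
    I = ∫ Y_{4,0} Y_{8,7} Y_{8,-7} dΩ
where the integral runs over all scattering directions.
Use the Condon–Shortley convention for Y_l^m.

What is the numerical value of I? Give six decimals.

Checks pass: Σm=0; 20 even; l₃=8∈[4,12].
(2·4+1)(2·8+1)(2·8+1) = 2601
Δ: 4! 4! 12! / 21! → 1/185175900
sum: t=0:+1/557383680 t=1:−1/21772800 t=2:+1/8294400 t=3:−1/21772800 t=4:+1/557383680 = 1/30965760
3j²(4 8 8; 0 0 0) = Δ·Π!·Σ² = 36/4199  (sign +1)
sum: t=3:−1/17244057600 t=4:+1/22992076800 = -1/68976230400
3j²(4 8 8; 0 7 -7) = Δ·Π!·Σ² = 13/11628  (sign +1)
combine: 4πI² = 2601·36/4199·13/11628 = 9/361
take √, sign +1: I = 0.04454128

0.044541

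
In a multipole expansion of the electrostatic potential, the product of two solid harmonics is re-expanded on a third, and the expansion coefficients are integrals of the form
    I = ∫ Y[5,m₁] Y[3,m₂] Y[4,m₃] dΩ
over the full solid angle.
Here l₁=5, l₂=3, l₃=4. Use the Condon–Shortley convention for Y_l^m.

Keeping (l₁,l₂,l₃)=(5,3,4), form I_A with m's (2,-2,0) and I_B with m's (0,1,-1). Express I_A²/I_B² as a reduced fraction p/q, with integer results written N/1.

Shared (l₁,l₂,l₃)=(5,3,4): N and (l;000)² cancel in I_A²/I_B².
A: Δ = 4!·6!·2!/13! = 1/180180; Racah Σ t=0..1: t=0:+1/864 t=1:−1/576 = -1/1728; ⇒ 3j(5 3 4; 2 -2 0)² = 5/1287, sgn -1
B: Δ = 4!·6!·2!/13! = 1/180180; Racah Σ t=2..4: t=2:+1/288 t=3:−1/288 t=4:+1/5760 = 1/5760; ⇒ 3j(5 3 4; 0 1 -1)² = 1/12012, sgn -1
I_A²/I_B² = (5/1287)/(1/12012) = 140/3

140/3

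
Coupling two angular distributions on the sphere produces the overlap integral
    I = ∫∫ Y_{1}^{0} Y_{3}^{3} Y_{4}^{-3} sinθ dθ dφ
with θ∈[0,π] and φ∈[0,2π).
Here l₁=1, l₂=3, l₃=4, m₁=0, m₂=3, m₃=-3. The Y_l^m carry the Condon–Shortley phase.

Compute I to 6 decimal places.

-0.162868

m-sum 0 ✓  L=8 even ✓  2≤4≤4 ✓
Π(2lᵢ+1) = 3×7×9 = 189
triangle coeff Δ(1,3,4) = 1/252
Σ_t [0,0]: t=0:+1/36 = 1/36
(3j)²=4/63 [(1 3 4; 0 0 0)], sign=+1
Σ_t [0,0]: t=0:+1/720 = 1/720
(3j)²=1/36 [(1 3 4; 0 3 -3)], sign=-1
⇒ 4πI² = 1/3
I = (-1)√(1/3/(4π)) = -0.16286750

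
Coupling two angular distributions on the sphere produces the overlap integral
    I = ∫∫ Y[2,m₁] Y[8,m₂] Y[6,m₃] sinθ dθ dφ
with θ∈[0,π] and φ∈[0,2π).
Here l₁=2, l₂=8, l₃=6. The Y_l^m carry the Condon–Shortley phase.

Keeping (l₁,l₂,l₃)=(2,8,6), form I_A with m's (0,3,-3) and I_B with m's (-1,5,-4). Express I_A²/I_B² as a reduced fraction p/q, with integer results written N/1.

Shared (l₁,l₂,l₃)=(2,8,6): N and (l;000)² cancel in I_A²/I_B².
A: Δ = 4!·0!·12!/17! = 1/30940; Racah Σ t=2..2: t=2:+1/8709120 = 1/8709120; ⇒ 3j(2 8 6; 0 3 -3)² = 55/3094, sgn -1
B: Δ = 4!·0!·12!/17! = 1/30940; Racah Σ t=3..3: t=3:−1/43545600 = -1/43545600; ⇒ 3j(2 8 6; -1 5 -4)² = 33/1190, sgn -1
I_A²/I_B² = (55/3094)/(33/1190) = 25/39

25/39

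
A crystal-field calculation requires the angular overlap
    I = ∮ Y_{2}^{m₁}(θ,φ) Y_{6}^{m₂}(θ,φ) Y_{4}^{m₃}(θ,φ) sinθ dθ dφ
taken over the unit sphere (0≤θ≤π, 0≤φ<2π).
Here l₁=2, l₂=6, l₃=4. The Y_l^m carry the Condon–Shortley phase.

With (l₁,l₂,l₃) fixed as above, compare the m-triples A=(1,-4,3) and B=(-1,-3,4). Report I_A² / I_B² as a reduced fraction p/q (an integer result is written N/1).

l's match ⇒ only the (l;m) 3-j factors differ between A and B.
A: triangle coeff Δ(2,6,4) = 1/6435; Σ_t [1,1]: t=1:−1/30240 = -1/30240; (3j)²=16/429 [(2 6 4; 1 -4 3)], sign=+1
B: triangle coeff Δ(2,6,4) = 1/6435; Σ_t [3,3]: t=3:−1/241920 = -1/241920; (3j)²=1/715 [(2 6 4; -1 -3 4)], sign=-1
I_A²/I_B² = (16/429)/(1/715) = 80/3

80/3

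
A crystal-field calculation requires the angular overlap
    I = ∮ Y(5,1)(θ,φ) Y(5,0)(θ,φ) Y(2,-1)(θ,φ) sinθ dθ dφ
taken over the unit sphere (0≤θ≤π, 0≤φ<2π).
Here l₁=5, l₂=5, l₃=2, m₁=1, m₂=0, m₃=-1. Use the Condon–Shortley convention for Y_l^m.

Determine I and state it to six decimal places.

m-sum 0 ✓  L=12 even ✓  0≤2≤10 ✓
Π(2lᵢ+1) = 11×11×5 = 605
triangle coeff Δ(5,5,2) = 1/38610
Σ_t [3,5]: t=3:−1/2880 t=4:+1/576 t=5:−1/2880 = 1/960
(3j)²=10/429 [(5 5 2; 0 0 0)], sign=+1
Σ_t [3,4]: t=3:−1/1440 t=4:+1/1152 = 1/5760
(3j)²=1/858 [(5 5 2; 1 0 -1)], sign=-1
⇒ 4πI² = 25/1521
I = (-1)√(25/1521/(4π)) = -0.03616600

-0.036166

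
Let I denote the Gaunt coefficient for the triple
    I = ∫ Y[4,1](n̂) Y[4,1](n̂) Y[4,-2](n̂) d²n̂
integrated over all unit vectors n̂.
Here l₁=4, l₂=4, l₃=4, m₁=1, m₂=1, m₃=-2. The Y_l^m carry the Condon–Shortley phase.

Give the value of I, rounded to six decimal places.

0.144370

m-sum 0 ✓  L=12 even ✓  0≤4≤8 ✓
Π(2lᵢ+1) = 9×9×9 = 729
triangle coeff Δ(4,4,4) = 1/450450
Σ_t [0,4]: t=0:+1/13824 t=1:−1/216 t=2:+1/64 t=3:−1/216 t=4:+1/13824 = 5/768
(3j)²=18/1001 [(4 4 4; 0 0 0)], sign=+1
Σ_t [1,3]: t=1:−1/576 t=2:+1/144 t=3:−1/576 = 1/288
(3j)²=20/1001 [(4 4 4; 1 1 -2)], sign=+1
⇒ 4πI² = 262440/1002001
I = (+1)√(262440/1002001/(4π)) = 0.14436968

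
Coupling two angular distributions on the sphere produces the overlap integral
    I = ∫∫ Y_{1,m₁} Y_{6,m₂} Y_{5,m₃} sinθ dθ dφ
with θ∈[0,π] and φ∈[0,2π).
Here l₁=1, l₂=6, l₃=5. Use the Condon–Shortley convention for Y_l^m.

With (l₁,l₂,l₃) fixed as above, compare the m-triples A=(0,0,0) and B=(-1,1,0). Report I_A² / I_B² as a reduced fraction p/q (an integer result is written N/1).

12/7

Shared (l₁,l₂,l₃)=(1,6,5): N and (l;000)² cancel in I_A²/I_B².
A: Δ = 2!·0!·10!/13! = 1/858; Racah Σ t=1..1: t=1:−1/14400 = -1/14400; ⇒ 3j(1 6 5; 0 0 0)² = 6/143, sgn +1
B: Δ = 2!·0!·10!/13! = 1/858; Racah Σ t=2..2: t=2:+1/28800 = 1/28800; ⇒ 3j(1 6 5; -1 1 0)² = 7/286, sgn -1
I_A²/I_B² = (6/143)/(7/286) = 12/7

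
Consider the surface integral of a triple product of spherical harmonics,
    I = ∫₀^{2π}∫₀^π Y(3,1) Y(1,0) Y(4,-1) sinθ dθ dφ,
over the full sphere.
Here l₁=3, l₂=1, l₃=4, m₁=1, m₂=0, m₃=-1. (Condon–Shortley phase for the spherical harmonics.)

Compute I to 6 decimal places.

Checks pass: Σm=0; 8 even; l₃=4∈[2,4].
(2·3+1)(2·1+1)(2·4+1) = 189
Δ: 0! 6! 2! / 9! → 1/252
sum: t=0:+1/36 = 1/36
3j²(3 1 4; 0 0 0) = Δ·Π!·Σ² = 4/63  (sign +1)
sum: t=0:+1/48 = 1/48
3j²(3 1 4; 1 0 -1) = Δ·Π!·Σ² = 5/84  (sign -1)
combine: 4πI² = 189·4/63·5/84 = 5/7
take √, sign -1: I = -0.23841361

-0.238414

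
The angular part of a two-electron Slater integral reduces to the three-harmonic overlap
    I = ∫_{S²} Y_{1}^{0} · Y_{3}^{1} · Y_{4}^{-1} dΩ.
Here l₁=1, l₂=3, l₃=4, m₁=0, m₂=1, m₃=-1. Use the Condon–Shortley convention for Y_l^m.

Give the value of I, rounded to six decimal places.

-0.238414

Rules hold: Σm=0, L=8 even, 2≤4≤4.
N = 3·7·9 = 189
Δ = 0!·2!·6!/9! = 1/252
Racah Σ t=0..0: t=0:+1/36 = 1/36
⇒ 3j(1 3 4; 0 0 0)² = 4/63, sgn +1
Racah Σ t=0..0: t=0:+1/48 = 1/48
⇒ 3j(1 3 4; 0 1 -1)² = 5/84, sgn -1
4πI² = N·(3j₀)²·(3jₘ)² = 5/7
I = -1·√(0.714286/4π) = -0.23841361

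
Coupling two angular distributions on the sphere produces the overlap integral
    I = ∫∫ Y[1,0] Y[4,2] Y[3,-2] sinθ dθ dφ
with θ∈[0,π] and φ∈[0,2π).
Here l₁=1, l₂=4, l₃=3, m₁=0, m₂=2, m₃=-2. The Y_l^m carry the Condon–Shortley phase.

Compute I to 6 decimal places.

0.213244

Rules hold: Σm=0, L=8 even, 3≤3≤5.
N = 3·9·7 = 189
Δ = 2!·0!·6!/9! = 1/252
Racah Σ t=1..1: t=1:−1/36 = -1/36
⇒ 3j(1 4 3; 0 0 0)² = 4/63, sgn +1
Racah Σ t=1..1: t=1:−1/120 = -1/120
⇒ 3j(1 4 3; 0 2 -2)² = 1/21, sgn +1
4πI² = N·(3j₀)²·(3jₘ)² = 4/7
I = +1·√(0.571429/4π) = 0.21324362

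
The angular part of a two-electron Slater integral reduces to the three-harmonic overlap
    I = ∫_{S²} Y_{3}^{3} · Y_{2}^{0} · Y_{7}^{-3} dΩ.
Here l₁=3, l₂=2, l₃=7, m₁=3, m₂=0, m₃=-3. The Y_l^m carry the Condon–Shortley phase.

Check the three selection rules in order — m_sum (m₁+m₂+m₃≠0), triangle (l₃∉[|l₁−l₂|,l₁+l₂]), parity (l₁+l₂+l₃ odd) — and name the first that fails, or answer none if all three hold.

azimuthal sum: 3 + 0 − 3 = 0  ✓
1 ≤ 7 ≤ 5 (triangle on l)  ✗
L = 3 + 2 + 7 = 12 (even)

triangle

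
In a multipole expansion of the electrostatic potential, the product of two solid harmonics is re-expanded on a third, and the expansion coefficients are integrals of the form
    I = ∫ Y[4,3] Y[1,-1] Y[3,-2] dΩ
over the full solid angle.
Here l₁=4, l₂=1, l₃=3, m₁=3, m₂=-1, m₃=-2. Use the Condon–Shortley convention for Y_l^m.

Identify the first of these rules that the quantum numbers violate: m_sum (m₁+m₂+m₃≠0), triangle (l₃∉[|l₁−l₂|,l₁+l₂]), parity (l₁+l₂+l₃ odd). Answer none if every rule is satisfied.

azimuthal sum: 3 − 1 − 2 = 0  ✓
3 ≤ 3 ≤ 5 (triangle on l)  ✓
L = 4 + 1 + 3 = 8 (even)  ✓

none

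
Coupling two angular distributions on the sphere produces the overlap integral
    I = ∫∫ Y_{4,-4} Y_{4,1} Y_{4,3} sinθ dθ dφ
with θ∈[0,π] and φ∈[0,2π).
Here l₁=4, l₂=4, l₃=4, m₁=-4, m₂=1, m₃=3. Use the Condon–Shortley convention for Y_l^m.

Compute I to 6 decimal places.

-0.168431

Checks pass: Σm=0; 12 even; l₃=4∈[0,8].
(2·4+1)(2·4+1)(2·4+1) = 729
Δ: 4! 4! 4! / 13! → 1/450450
sum: t=0:+1/13824 t=1:−1/216 t=2:+1/64 t=3:−1/216 t=4:+1/13824 = 5/768
3j²(4 4 4; 0 0 0) = Δ·Π!·Σ² = 18/1001  (sign +1)
sum: t=4:+1/3456 = 1/3456
3j²(4 4 4; -4 1 3) = Δ·Π!·Σ² = 35/1287  (sign -1)
combine: 4πI² = 729·18/1001·35/1287 = 7290/20449
take √, sign -1: I = -0.16843130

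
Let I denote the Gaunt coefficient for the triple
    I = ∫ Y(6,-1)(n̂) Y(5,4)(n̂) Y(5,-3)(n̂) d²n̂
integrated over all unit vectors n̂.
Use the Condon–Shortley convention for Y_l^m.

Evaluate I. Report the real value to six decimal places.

m-sum 0 ✓  L=16 even ✓  1≤5≤11 ✓
Π(2lᵢ+1) = 13×11×11 = 1573
triangle coeff Δ(6,5,5) = 1/28588560
Σ_t [1,5]: t=1:−1/345600 t=2:+1/13824 t=3:−1/5184 t=4:+1/13824 t=5:−1/345600 = -7/129600
(3j)²=80/7293 [(6 5 5; 0 0 0)], sign=+1
Σ_t [5,6]: t=5:−1/138240 t=6:+1/518400 = -11/2073600
(3j)²=77/4420 [(6 5 5; -1 4 -3)], sign=-1
⇒ 4πI² = 3388/11271
I = (-1)√(3388/11271/(4π)) = -0.15466268

-0.154663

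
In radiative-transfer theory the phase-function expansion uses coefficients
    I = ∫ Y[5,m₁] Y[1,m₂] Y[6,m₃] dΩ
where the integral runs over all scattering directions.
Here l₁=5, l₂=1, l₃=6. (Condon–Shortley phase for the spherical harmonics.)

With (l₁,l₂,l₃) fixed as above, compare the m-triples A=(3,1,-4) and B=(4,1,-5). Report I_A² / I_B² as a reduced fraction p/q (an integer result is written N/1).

9/11

Shared (l₁,l₂,l₃)=(5,1,6): N and (l;000)² cancel in I_A²/I_B².
A: Δ = 0!·10!·2!/13! = 1/858; Racah Σ t=0..0: t=0:+1/161280 = 1/161280; ⇒ 3j(5 1 6; 3 1 -4)² = 15/286, sgn +1
B: Δ = 0!·10!·2!/13! = 1/858; Racah Σ t=0..0: t=0:+1/725760 = 1/725760; ⇒ 3j(5 1 6; 4 1 -5)² = 5/78, sgn -1
I_A²/I_B² = (15/286)/(5/78) = 9/11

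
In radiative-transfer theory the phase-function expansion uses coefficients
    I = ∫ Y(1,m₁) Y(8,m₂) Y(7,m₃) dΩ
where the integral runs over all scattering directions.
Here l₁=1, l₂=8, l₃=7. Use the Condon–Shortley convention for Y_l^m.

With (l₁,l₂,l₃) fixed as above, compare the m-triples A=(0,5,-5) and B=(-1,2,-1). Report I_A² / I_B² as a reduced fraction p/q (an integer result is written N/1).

l's match ⇒ only the (l;m) 3-j factors differ between A and B.
A: triangle coeff Δ(1,8,7) = 1/2040; Σ_t [1,1]: t=1:−1/958003200 = -1/958003200; (3j)²=13/680 [(1 8 7; 0 5 -5)], sign=-1
B: triangle coeff Δ(1,8,7) = 1/2040; Σ_t [2,2]: t=2:+1/58060800 = 1/58060800; (3j)²=3/136 [(1 8 7; -1 2 -1)], sign=+1
I_A²/I_B² = (13/680)/(3/136) = 13/15

13/15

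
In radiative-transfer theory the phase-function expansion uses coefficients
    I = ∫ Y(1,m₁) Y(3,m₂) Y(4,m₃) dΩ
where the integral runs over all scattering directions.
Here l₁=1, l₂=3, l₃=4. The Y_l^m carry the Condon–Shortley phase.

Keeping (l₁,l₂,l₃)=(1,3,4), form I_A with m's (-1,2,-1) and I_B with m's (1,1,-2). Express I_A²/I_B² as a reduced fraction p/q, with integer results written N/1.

Same 1,3,4: normalisation and zero-m 3j drop out of the ratio.
A: Δ: 0! 2! 6! / 9! → 1/252; sum: t=0:+1/240 = 1/240; 3j²(1 3 4; -1 2 -1) = Δ·Π!·Σ² = 1/84  (sign -1)
B: Δ: 0! 2! 6! / 9! → 1/252; sum: t=0:+1/96 = 1/96; 3j²(1 3 4; 1 1 -2) = Δ·Π!·Σ² = 5/84  (sign +1)
I_A²/I_B² = (1/84)/(5/84) = 1/5

1/5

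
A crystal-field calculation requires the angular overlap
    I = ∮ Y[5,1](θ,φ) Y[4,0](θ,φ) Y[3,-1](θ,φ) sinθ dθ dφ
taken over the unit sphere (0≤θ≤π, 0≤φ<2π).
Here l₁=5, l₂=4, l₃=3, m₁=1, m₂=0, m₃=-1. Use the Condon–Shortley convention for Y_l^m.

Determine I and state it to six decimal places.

-0.086020

Checks pass: Σm=0; 12 even; l₃=3∈[1,9].
(2·5+1)(2·4+1)(2·3+1) = 693
Δ: 6! 4! 2! / 13! → 1/180180
sum: t=2:+1/576 t=3:−1/144 t=4:+1/576 = -1/288
3j²(5 4 3; 0 0 0) = Δ·Π!·Σ² = 20/1001  (sign +1)
sum: t=2:+1/384 t=3:−1/216 t=4:+1/2304 = -11/6912
3j²(5 4 3; 1 0 -1) = Δ·Π!·Σ² = 11/1638  (sign -1)
combine: 4πI² = 693·20/1001·11/1638 = 110/1183
take √, sign -1: I = -0.08601992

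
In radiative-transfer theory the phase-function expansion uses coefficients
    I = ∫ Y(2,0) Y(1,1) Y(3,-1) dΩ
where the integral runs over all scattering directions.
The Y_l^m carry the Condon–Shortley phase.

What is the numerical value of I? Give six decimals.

Rules hold: Σm=0, L=6 even, 1≤3≤3.
N = 5·3·7 = 105
Δ = 0!·4!·2!/7! = 1/105
Racah Σ t=0..0: t=0:+1/4 = 1/4
⇒ 3j(2 1 3; 0 0 0)² = 3/35, sgn -1
Racah Σ t=0..0: t=0:+1/8 = 1/8
⇒ 3j(2 1 3; 0 1 -1)² = 2/35, sgn +1
4πI² = N·(3j₀)²·(3jₘ)² = 18/35
I = -1·√(0.514286/4π) = -0.20230066

-0.202301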